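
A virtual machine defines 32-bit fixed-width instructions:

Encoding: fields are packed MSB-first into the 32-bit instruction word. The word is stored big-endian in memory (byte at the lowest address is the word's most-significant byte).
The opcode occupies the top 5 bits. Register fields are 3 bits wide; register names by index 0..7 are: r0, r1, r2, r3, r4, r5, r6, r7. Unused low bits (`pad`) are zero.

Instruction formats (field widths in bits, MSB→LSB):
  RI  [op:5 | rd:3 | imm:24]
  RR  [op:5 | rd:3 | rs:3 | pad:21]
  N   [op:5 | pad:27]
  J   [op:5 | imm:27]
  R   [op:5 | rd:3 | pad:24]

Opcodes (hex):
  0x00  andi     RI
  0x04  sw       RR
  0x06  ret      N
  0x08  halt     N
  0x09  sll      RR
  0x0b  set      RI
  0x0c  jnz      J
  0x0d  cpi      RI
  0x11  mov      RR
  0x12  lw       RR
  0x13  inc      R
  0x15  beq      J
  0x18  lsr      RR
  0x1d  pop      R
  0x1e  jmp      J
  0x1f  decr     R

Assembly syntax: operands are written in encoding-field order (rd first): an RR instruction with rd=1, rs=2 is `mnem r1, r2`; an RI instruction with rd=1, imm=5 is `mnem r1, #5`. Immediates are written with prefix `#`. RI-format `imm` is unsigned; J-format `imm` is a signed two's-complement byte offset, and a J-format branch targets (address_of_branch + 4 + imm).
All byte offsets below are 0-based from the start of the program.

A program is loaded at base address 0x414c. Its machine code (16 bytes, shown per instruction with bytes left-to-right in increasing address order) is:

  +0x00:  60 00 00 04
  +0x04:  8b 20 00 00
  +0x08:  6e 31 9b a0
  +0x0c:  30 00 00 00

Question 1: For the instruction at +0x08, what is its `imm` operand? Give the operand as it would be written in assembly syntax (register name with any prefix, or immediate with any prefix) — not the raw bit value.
[08] 6e 31 9b a0 → 0x6e319ba0
  top 5b → 0xd → cpi [RI]
  rd: (w>>24)&0x7=0x6 → r6
  imm: (w>>0)&0xffffff=0x319ba0 → #3251104

#3251104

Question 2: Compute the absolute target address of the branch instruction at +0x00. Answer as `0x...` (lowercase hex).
off 0x00: read 60 00 00 04 as big → 0x60000004
  top 5b → 0xc → jnz [J]
  [26:0] imm=4 = #4
  target = base 0x414c + off 0x00 + 4 + imm 4 = 0x4154

0x4154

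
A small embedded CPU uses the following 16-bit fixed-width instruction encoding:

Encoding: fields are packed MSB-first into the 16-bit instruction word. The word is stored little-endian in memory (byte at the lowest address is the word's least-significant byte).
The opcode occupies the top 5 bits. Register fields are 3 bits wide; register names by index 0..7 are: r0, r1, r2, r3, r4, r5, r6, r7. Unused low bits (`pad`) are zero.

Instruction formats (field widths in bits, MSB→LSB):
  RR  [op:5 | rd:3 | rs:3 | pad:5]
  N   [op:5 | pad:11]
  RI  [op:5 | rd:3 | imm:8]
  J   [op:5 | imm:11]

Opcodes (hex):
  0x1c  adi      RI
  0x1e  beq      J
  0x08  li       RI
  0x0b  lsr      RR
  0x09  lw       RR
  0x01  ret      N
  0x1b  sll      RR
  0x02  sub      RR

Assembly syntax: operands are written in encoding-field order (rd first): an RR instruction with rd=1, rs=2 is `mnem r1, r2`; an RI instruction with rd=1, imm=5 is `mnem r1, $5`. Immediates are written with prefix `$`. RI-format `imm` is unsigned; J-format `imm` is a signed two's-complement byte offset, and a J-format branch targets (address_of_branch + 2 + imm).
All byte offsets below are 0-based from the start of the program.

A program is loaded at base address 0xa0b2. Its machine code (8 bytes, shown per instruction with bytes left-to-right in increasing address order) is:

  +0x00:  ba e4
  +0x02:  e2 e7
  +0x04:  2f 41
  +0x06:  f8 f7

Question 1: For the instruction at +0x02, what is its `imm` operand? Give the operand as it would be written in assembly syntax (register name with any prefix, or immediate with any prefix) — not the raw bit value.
$226

@+02  little-endian(e2 e7) = 0xe7e2
  op=0xe7e2>>11=0x1c ⇒ adi (RI)
  rd: (w>>8)&0x7=0x7 → r7
  imm: (w>>0)&0xff=0xe2 → $226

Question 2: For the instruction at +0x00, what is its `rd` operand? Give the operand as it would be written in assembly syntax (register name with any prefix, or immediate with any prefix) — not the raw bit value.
@+00  little-endian(ba e4) = 0xe4ba
  top 5b → 0x1c → adi [RI]
  [10:8] rd=4 = r4
  [7:0] imm=186 = $186

r4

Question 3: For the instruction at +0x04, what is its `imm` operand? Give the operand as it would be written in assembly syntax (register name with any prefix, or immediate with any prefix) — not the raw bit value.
@+04  little-endian(2f 41) = 0x412f
  top 5b → 0x8 → li [RI]
  [10:8] rd=1 = r1
  [7:0] imm=47 = $47

$47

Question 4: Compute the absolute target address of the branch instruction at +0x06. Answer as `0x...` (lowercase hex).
off 0x06: read f8 f7 as little → 0xf7f8
  top 5b → 0x1e → beq [J]
  imm@[10:0]=0x7f8 (s11→-8) ⇒ $-8
  target = base 0xa0b2 + off 0x06 + 2 + imm -8 = 0xa0b2

0xa0b2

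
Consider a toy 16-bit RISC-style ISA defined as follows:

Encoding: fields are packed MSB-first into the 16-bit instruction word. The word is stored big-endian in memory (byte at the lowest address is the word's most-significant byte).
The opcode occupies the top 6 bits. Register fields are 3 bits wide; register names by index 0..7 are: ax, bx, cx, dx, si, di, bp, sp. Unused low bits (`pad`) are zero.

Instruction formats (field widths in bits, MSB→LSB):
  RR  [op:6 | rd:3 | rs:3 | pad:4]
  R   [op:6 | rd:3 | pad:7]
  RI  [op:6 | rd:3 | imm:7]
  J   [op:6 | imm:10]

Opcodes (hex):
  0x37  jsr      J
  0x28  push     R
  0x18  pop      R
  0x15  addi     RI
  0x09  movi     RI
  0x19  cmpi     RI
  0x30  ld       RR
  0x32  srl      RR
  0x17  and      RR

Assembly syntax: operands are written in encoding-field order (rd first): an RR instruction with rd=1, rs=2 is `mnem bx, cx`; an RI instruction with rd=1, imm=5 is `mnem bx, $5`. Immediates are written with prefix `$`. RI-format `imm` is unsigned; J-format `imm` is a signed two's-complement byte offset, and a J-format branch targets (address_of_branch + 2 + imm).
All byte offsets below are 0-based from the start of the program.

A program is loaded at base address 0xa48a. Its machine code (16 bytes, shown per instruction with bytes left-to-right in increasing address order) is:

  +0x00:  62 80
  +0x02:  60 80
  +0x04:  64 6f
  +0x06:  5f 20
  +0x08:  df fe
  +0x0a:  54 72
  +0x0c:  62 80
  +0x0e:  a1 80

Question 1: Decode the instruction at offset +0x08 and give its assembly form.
+0x08: df fe ⇒ word 0xdffe (big)
  top 6b → 0x37 → jsr [J]
  imm: (w>>0)&0x3ff=0x3fe (s10→-2) → $-2

jsr $-2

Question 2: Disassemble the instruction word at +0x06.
and bp, cx

+0x06: 5f 20 ⇒ word 0x5f20 (big)
  opcode bits[15:10]=0x17: and/RR
  [9:7] rd=6 = bp
  [6:4] rs=2 = cx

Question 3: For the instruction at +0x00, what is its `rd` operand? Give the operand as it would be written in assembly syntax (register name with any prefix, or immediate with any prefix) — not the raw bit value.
di

@+00  big-endian(62 80) = 0x6280
  opcode bits[15:10]=0x18: pop/R
  rd: (w>>7)&0x7=0x5 → di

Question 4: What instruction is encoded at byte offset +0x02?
pop bx

+0x02: 60 80 ⇒ word 0x6080 (big)
  top 6b → 0x18 → pop [R]
  rd@[9:7]=0x1 ⇒ bx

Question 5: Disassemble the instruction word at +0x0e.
push dx

+0x0e: a1 80 ⇒ word 0xa180 (big)
  top 6b → 0x28 → push [R]
  rd: (w>>7)&0x7=0x3 → dx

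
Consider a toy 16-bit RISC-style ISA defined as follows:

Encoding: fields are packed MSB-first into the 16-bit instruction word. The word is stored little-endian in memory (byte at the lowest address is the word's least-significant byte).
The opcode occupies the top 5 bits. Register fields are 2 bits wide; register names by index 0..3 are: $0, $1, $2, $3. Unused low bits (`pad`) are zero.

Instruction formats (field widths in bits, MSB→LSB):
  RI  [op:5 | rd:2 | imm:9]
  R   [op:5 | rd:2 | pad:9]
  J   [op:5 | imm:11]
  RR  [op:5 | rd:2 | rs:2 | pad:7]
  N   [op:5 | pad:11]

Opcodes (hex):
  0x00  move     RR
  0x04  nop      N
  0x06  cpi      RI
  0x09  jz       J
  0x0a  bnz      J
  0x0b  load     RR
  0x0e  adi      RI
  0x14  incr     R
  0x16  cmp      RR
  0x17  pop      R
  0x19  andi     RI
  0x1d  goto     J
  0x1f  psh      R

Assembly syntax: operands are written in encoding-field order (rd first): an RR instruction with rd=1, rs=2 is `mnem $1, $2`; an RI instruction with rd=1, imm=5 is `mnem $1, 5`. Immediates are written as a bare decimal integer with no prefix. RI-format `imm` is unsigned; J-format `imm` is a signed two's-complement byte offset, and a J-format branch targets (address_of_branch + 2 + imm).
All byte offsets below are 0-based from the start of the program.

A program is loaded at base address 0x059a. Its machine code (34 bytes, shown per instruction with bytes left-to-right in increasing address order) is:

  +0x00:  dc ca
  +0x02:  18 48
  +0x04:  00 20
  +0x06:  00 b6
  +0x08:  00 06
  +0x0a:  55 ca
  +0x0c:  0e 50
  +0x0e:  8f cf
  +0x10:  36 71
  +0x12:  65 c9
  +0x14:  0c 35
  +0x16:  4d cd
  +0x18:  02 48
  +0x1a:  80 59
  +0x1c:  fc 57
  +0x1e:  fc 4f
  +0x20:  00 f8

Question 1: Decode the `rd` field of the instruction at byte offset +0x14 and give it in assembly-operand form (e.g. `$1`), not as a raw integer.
[14] 0c 35 → 0x350c
  op=0x350c>>11=0x6 ⇒ cpi (RI)
  [10:9] rd=2 = $2
  [8:0] imm=268 = 268

$2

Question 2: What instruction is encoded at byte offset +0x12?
[12] 65 c9 → 0xc965
  op=0xc965>>11=0x19 ⇒ andi (RI)
  rd: (w>>9)&0x3=0x0 → $0
  imm: (w>>0)&0x1ff=0x165 → 357

andi $0, 357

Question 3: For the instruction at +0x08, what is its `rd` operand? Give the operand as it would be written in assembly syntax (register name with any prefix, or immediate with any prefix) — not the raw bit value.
off 0x08: read 00 06 as little → 0x0600
  top 5b → 0x0 → move [RR]
  [10:9] rd=3 = $3
  [8:7] rs=0 = $0

$3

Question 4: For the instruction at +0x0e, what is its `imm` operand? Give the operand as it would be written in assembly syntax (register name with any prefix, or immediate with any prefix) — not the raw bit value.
+0x0e: 8f cf ⇒ word 0xcf8f (little)
  op=0xcf8f>>11=0x19 ⇒ andi (RI)
  rd: (w>>9)&0x3=0x3 → $3
  imm: (w>>0)&0x1ff=0x18f → 399

399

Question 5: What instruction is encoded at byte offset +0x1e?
jz -4

[1e] fc 4f → 0x4ffc
  op=0x4ffc>>11=0x9 ⇒ jz (J)
  imm: (w>>0)&0x7ff=0x7fc (s11→-4) → -4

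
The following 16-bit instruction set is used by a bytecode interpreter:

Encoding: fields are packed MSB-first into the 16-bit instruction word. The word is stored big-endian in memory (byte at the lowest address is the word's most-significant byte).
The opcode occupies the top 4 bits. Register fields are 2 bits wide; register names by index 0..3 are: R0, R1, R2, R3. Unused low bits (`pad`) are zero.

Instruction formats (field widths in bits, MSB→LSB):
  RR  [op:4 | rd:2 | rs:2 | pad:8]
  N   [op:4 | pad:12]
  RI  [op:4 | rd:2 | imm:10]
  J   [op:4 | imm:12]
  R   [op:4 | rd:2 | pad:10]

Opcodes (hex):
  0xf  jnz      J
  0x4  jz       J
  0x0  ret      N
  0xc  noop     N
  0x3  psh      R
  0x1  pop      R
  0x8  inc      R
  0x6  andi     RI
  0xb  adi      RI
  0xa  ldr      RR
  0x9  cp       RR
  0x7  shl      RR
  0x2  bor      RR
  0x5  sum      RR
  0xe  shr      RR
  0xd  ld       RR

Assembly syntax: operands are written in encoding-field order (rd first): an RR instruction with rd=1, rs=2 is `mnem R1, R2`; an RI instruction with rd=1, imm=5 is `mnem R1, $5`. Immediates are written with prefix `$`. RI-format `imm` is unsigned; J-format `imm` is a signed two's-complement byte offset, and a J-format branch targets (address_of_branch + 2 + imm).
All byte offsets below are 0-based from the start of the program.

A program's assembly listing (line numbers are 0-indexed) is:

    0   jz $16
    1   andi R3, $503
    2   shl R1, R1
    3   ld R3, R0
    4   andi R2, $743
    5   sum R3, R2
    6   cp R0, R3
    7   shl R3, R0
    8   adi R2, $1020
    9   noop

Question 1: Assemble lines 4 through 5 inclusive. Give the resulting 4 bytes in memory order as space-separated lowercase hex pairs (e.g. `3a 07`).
6a e7 5e 00

4. andi fields op=0x6:4|rd=2:2|imm=743:10 → word 6ae7h → 6a e7
5. sum fields op=0x5:4|rd=3:2|rs=2:2|pad=0:8 → word 5e00h → 5e 00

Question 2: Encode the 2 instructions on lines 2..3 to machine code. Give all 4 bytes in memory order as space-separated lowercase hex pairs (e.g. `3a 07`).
75 00 dc 00

2. shl fields op=0x7:4|rd=1:2|rs=1:2|pad=0:8 → word 7500h → 75 00
3. ld fields op=0xd:4|rd=3:2|rs=0:2|pad=0:8 → word dc00h → dc 00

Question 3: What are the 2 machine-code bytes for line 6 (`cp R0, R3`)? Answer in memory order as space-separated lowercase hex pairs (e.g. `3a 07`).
93 00

6. cp fields op=0x9:4|rd=0:2|rs=3:2|pad=0:8 → word 9300h → 93 00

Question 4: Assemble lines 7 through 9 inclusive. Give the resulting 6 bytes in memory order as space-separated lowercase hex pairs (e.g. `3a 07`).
7. shl fields op=0x7:4|rd=3:2|rs=0:2|pad=0:8 → word 7c00h → 7c 00
8. adi fields op=0xb:4|rd=2:2|imm=1020:10 → word bbfch → bb fc
9. noop fields op=0xc:4|pad=0:12 → word c000h → c0 00

7c 00 bb fc c0 00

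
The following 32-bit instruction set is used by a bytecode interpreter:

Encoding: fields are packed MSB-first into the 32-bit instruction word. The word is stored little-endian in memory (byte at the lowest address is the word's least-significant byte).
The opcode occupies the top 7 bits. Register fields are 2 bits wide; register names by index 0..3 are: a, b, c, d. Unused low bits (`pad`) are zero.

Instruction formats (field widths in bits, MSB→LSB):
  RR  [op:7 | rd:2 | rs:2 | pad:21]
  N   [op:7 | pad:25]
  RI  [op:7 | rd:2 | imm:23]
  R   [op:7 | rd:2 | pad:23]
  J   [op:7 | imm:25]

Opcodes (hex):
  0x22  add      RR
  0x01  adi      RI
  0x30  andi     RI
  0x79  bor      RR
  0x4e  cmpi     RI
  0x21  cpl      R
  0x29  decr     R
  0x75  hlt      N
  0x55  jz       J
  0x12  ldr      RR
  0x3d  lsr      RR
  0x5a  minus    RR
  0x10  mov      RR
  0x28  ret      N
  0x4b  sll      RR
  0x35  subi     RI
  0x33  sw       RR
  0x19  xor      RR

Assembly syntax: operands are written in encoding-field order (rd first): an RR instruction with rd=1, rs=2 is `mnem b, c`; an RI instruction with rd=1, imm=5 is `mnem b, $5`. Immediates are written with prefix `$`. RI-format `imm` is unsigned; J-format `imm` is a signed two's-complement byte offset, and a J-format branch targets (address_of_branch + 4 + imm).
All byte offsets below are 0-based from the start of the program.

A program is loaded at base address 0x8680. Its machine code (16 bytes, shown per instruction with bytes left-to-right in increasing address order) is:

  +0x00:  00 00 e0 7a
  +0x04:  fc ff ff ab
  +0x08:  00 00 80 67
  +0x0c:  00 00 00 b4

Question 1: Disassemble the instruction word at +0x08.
sw d, a

+0x08: 00 00 80 67 ⇒ word 0x67800000 (little)
  op=0x67800000>>25=0x33 ⇒ sw (RR)
  rd@[24:23]=0x3 ⇒ d
  rs@[22:21]=0x0 ⇒ a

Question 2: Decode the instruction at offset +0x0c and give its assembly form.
+0x0c: 00 00 00 b4 ⇒ word 0xb4000000 (little)
  top 7b → 0x5a → minus [RR]
  rd: (w>>23)&0x3=0x0 → a
  rs: (w>>21)&0x3=0x0 → a

minus a, a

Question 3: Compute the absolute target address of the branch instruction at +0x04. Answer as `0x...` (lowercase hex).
@+04  little-endian(fc ff ff ab) = 0xabfffffc
  opcode bits[31:25]=0x55: jz/J
  imm@[24:0]=0x1fffffc (s25→-4) ⇒ $-4
  target = base 0x8680 + off 0x04 + 4 + imm -4 = 0x8684

0x8684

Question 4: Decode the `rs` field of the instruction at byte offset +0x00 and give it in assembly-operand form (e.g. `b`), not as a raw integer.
d

off 0x00: read 00 00 e0 7a as little → 0x7ae00000
  top 7b → 0x3d → lsr [RR]
  rd: (w>>23)&0x3=0x1 → b
  rs: (w>>21)&0x3=0x3 → d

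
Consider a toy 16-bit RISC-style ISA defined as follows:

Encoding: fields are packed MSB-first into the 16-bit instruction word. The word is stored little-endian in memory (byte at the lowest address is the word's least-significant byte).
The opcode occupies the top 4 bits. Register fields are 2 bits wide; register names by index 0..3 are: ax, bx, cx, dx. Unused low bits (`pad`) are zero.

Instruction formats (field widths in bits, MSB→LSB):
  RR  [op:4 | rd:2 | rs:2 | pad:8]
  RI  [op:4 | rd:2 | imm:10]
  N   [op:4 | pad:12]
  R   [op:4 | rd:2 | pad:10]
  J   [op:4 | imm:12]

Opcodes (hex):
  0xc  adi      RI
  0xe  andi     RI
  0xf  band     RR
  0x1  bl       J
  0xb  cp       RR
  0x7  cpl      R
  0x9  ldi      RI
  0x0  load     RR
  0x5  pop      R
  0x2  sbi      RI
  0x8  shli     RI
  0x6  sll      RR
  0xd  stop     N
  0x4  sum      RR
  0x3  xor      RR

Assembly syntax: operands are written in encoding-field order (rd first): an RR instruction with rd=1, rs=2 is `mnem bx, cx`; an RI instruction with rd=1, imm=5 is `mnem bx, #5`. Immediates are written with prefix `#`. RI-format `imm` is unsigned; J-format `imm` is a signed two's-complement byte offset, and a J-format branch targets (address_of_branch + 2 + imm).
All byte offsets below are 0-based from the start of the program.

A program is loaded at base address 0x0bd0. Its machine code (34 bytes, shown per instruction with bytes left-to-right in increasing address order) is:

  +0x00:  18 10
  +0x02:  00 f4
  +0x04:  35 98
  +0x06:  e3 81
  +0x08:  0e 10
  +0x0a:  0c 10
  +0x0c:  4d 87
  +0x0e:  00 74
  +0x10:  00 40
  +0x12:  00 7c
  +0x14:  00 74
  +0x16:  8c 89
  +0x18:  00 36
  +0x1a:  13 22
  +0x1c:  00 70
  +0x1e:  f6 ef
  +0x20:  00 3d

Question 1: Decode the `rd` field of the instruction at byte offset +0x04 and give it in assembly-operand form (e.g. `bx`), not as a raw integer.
cx

@+04  little-endian(35 98) = 0x9835
  opcode bits[15:12]=0x9: ldi/RI
  [11:10] rd=2 = cx
  [9:0] imm=53 = #53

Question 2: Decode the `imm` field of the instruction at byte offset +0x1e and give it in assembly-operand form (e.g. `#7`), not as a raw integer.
+0x1e: f6 ef ⇒ word 0xeff6 (little)
  top 4b → 0xe → andi [RI]
  rd: (w>>10)&0x3=0x3 → dx
  imm: (w>>0)&0x3ff=0x3f6 → #1014

#1014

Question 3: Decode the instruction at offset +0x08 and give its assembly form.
off 0x08: read 0e 10 as little → 0x100e
  opcode bits[15:12]=0x1: bl/J
  imm: (w>>0)&0xfff=0xe → #14

bl #14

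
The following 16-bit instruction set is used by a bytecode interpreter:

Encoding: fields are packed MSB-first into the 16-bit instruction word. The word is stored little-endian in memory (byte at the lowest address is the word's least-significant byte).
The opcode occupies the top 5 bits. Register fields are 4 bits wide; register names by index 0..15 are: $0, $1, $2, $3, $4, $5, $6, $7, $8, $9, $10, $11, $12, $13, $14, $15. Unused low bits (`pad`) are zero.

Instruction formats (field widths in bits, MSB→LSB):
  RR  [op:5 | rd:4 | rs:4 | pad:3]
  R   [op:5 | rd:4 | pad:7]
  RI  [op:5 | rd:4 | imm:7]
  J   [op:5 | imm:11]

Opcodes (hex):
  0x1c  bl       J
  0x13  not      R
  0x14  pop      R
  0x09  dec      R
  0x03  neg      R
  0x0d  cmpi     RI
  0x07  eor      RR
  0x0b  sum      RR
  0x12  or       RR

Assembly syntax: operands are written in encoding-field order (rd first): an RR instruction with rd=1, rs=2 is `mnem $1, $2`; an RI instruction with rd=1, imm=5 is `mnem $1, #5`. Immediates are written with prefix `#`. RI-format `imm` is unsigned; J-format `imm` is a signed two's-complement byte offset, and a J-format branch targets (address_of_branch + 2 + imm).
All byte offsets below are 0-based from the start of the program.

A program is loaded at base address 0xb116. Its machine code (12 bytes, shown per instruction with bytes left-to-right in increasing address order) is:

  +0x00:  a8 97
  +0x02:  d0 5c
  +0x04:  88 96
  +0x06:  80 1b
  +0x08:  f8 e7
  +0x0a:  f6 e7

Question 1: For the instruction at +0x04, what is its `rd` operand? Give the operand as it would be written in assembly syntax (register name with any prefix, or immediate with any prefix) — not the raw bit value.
$13

[04] 88 96 → 0x9688
  opcode bits[15:11]=0x12: or/RR
  rd@[10:7]=0xd ⇒ $13
  rs@[6:3]=0x1 ⇒ $1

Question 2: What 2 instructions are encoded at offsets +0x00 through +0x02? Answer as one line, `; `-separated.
[00] a8 97 → 0x97a8
  top 5b → 0x12 → or [RR]
  rd: (w>>7)&0xf=0xf → $15
  rs: (w>>3)&0xf=0x5 → $5
[02] d0 5c → 0x5cd0
  top 5b → 0xb → sum [RR]
  rd: (w>>7)&0xf=0x9 → $9
  rs: (w>>3)&0xf=0xa → $10

or $15, $5; sum $9, $10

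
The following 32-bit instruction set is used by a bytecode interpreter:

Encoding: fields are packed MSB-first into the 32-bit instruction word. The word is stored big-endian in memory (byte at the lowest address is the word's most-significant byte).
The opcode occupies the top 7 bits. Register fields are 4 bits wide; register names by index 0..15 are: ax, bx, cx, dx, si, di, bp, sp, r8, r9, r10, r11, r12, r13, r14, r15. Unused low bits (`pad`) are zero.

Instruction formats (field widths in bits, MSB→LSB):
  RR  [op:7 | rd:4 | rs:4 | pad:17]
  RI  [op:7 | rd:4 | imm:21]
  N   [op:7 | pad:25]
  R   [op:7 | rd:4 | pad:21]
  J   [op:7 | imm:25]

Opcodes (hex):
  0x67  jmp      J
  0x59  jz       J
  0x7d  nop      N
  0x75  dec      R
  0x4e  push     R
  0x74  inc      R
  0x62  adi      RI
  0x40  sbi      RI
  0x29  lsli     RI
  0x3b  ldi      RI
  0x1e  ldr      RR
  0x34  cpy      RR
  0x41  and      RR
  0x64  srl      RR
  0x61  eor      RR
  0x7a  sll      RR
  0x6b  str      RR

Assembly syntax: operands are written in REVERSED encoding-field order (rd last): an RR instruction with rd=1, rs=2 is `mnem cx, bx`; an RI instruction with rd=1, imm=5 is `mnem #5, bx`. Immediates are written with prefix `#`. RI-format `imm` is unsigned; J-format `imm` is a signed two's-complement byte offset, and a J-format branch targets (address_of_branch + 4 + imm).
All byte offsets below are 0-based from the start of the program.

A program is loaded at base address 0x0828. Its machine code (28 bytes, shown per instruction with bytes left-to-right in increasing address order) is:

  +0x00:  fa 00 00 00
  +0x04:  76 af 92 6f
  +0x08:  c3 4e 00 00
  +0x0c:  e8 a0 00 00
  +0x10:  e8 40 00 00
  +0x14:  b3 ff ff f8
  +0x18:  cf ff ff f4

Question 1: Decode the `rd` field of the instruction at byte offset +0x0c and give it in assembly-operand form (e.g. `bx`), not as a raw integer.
di

+0x0c: e8 a0 00 00 ⇒ word 0xe8a00000 (big)
  top 7b → 0x74 → inc [R]
  rd@[24:21]=0x5 ⇒ di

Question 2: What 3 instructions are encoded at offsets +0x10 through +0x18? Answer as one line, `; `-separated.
[10] e8 40 00 00 → 0xe8400000
  top 7b → 0x74 → inc [R]
  rd: (w>>21)&0xf=0x2 → cx
[14] b3 ff ff f8 → 0xb3fffff8
  top 7b → 0x59 → jz [J]
  imm: (w>>0)&0x1ffffff=0x1fffff8 (s25→-8) → #-8
[18] cf ff ff f4 → 0xcffffff4
  top 7b → 0x67 → jmp [J]
  imm: (w>>0)&0x1ffffff=0x1fffff4 (s25→-12) → #-12

inc cx; jz #-8; jmp #-12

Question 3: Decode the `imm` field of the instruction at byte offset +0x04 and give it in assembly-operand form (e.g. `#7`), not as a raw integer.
#1020527

off 0x04: read 76 af 92 6f as big → 0x76af926f
  top 7b → 0x3b → ldi [RI]
  rd@[24:21]=0x5 ⇒ di
  imm@[20:0]=0xf926f ⇒ #1020527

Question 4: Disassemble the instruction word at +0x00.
+0x00: fa 00 00 00 ⇒ word 0xfa000000 (big)
  op=0xfa000000>>25=0x7d ⇒ nop (N)

nop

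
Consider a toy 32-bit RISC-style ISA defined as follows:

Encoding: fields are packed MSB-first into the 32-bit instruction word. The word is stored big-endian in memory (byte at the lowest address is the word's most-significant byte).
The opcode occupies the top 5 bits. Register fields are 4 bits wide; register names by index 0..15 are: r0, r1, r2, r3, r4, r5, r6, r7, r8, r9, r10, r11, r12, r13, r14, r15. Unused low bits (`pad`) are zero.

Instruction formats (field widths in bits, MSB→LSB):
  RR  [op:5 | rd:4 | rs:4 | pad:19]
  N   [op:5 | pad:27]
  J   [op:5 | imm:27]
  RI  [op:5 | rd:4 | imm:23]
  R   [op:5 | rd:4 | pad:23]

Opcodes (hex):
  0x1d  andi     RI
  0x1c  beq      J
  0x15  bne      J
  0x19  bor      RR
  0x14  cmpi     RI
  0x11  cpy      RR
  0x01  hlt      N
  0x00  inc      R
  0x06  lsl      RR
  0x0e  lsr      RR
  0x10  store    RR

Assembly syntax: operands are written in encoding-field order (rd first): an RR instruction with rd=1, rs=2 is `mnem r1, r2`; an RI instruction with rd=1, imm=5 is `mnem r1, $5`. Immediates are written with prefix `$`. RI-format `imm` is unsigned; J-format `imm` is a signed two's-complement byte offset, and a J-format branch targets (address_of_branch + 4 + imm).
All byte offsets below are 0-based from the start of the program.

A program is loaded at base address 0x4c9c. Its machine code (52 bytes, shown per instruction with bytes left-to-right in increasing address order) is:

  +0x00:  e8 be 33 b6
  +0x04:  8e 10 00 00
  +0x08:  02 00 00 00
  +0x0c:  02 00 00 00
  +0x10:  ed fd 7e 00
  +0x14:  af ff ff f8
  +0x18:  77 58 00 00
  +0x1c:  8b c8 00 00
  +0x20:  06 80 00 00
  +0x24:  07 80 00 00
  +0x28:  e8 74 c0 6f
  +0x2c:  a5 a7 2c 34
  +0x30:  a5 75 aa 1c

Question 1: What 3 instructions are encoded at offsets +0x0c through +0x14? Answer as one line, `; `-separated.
inc r4; andi r11, $8224256; bne $-8

[0c] 02 00 00 00 → 0x02000000
  top 5b → 0x0 → inc [R]
  rd@[26:23]=0x4 ⇒ r4
[10] ed fd 7e 00 → 0xedfd7e00
  top 5b → 0x1d → andi [RI]
  rd@[26:23]=0xb ⇒ r11
  imm@[22:0]=0x7d7e00 ⇒ $8224256
[14] af ff ff f8 → 0xaffffff8
  top 5b → 0x15 → bne [J]
  imm@[26:0]=0x7fffff8 (s27→-8) ⇒ $-8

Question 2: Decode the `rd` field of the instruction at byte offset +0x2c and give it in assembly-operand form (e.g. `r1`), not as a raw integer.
[2c] a5 a7 2c 34 → 0xa5a72c34
  opcode bits[31:27]=0x14: cmpi/RI
  rd: (w>>23)&0xf=0xb → r11
  imm: (w>>0)&0x7fffff=0x272c34 → $2567220

r11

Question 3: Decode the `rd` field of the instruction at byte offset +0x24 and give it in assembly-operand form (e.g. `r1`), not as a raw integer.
r15

[24] 07 80 00 00 → 0x07800000
  top 5b → 0x0 → inc [R]
  [26:23] rd=15 = r15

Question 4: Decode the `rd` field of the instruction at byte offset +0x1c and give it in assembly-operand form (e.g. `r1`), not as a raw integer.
r7

+0x1c: 8b c8 00 00 ⇒ word 0x8bc80000 (big)
  op=0x8bc80000>>27=0x11 ⇒ cpy (RR)
  rd: (w>>23)&0xf=0x7 → r7
  rs: (w>>19)&0xf=0x9 → r9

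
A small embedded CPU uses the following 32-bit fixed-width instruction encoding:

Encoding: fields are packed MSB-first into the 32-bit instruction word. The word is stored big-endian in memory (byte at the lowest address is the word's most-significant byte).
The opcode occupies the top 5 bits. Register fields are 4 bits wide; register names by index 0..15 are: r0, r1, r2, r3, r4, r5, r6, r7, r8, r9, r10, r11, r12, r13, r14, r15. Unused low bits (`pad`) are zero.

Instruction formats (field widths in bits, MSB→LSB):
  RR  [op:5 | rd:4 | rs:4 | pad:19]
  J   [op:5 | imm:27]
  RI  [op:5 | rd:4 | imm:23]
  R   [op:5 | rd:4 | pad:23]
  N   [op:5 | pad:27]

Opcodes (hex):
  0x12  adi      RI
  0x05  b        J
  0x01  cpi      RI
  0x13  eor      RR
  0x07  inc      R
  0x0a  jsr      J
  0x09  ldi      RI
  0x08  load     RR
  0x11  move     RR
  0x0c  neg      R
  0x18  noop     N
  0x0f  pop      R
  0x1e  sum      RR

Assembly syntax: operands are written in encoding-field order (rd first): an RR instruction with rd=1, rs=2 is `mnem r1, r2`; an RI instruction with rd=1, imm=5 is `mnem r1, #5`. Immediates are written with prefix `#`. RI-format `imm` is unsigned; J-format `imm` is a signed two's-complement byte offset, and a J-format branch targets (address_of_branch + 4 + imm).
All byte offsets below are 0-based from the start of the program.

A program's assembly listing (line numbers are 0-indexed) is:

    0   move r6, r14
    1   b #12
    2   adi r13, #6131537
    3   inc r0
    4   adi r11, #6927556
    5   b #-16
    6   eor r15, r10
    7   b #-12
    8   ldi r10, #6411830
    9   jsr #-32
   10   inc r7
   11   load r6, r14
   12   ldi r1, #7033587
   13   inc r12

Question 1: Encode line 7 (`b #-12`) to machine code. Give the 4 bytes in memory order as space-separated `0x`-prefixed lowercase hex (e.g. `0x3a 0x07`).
0x2f 0xff 0xff 0xf4

7. b fields op=0x5:5|imm=-12:27 → word 2ffffff4h → 2f ff ff f4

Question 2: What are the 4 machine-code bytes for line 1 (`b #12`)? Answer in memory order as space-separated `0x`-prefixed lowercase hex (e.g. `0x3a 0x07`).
0x28 0x00 0x00 0x0c

L1: b op=0x5:5|imm=12:27 ⇒ 0x2800000c ⇒ big 28 00 00 0c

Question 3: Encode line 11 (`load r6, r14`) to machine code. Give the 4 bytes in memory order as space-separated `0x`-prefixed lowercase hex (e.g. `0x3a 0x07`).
0x43 0x70 0x00 0x00

line 11 (load): pack op=0x8:5|rd=6:4|rs=14:4|pad=0:19 = 0x43700000; big→ 43 70 00 00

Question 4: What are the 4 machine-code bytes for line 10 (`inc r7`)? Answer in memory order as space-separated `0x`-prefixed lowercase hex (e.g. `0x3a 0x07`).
0x3b 0x80 0x00 0x00

line 10 (inc): pack op=0x7:5|rd=7:4|pad=0:23 = 0x3b800000; big→ 3b 80 00 00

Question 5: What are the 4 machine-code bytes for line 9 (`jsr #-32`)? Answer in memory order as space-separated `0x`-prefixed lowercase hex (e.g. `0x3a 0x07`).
line 9 (jsr): pack op=0xa:5|imm=-32:27 = 0x57ffffe0; big→ 57 ff ff e0

0x57 0xff 0xff 0xe0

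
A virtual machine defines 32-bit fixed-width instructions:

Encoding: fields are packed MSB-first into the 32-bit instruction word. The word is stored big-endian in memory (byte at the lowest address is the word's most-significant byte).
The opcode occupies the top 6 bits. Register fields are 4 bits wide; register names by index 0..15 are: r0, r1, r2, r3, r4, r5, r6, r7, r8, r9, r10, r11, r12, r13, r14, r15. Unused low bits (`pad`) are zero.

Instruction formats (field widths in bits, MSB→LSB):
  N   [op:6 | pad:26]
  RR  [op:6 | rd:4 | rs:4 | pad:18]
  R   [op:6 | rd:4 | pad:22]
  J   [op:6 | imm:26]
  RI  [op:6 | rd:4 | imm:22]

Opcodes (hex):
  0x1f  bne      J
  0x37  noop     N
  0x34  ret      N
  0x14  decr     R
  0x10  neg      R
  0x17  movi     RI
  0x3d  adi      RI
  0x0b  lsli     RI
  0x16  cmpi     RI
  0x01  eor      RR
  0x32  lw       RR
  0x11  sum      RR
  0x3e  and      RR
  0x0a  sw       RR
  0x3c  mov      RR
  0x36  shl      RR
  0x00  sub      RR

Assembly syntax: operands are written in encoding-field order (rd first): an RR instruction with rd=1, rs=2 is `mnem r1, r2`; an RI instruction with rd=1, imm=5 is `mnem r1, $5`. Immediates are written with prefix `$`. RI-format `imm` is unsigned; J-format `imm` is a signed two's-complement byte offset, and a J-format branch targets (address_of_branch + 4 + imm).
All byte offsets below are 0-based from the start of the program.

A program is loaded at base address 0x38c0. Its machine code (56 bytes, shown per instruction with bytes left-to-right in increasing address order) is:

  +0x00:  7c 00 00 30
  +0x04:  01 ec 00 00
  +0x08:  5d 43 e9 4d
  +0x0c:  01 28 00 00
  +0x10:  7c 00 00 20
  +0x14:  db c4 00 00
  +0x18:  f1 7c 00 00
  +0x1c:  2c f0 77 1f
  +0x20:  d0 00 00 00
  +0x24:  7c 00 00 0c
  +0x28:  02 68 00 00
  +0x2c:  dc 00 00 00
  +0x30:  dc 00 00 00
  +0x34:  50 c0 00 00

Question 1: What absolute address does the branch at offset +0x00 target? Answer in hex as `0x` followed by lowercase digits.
[00] 7c 00 00 30 → 0x7c000030
  opcode bits[31:26]=0x1f: bne/J
  imm: (w>>0)&0x3ffffff=0x30 → $48
  target = base 0x38c0 + off 0x00 + 4 + imm 48 = 0x38f4

0x38f4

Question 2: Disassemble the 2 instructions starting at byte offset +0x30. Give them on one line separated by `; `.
off 0x30: read dc 00 00 00 as big → 0xdc000000
  opcode bits[31:26]=0x37: noop/N
off 0x34: read 50 c0 00 00 as big → 0x50c00000
  opcode bits[31:26]=0x14: decr/R
  rd: (w>>22)&0xf=0x3 → r3

noop; decr r3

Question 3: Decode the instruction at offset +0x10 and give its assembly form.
+0x10: 7c 00 00 20 ⇒ word 0x7c000020 (big)
  top 6b → 0x1f → bne [J]
  imm@[25:0]=0x20 ⇒ $32

bne $32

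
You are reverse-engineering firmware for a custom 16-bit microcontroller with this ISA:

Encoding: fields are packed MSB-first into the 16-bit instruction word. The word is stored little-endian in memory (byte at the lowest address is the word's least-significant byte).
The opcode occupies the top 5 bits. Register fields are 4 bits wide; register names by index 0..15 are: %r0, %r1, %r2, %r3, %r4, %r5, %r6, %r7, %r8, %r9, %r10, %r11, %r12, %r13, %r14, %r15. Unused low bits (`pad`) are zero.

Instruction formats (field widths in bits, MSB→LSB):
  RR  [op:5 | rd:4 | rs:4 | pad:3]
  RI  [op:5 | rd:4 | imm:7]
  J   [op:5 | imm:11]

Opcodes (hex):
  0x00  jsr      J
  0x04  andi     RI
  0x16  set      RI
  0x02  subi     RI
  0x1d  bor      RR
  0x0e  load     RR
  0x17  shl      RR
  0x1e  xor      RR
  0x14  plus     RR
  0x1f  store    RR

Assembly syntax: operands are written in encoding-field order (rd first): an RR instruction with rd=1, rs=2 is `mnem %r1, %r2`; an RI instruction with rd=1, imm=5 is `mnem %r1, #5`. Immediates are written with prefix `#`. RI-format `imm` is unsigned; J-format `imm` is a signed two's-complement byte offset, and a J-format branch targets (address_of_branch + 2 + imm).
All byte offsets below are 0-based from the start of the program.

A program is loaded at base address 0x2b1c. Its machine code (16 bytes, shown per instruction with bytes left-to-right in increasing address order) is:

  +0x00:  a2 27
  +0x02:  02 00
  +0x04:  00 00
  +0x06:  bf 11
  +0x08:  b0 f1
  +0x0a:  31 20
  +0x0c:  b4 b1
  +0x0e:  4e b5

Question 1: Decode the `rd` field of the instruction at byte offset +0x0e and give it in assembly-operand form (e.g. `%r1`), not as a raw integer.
%r10

off 0x0e: read 4e b5 as little → 0xb54e
  opcode bits[15:11]=0x16: set/RI
  rd@[10:7]=0xa ⇒ %r10
  imm@[6:0]=0x4e ⇒ #78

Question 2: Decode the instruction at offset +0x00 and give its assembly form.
+0x00: a2 27 ⇒ word 0x27a2 (little)
  top 5b → 0x4 → andi [RI]
  [10:7] rd=15 = %r15
  [6:0] imm=34 = #34

andi %r15, #34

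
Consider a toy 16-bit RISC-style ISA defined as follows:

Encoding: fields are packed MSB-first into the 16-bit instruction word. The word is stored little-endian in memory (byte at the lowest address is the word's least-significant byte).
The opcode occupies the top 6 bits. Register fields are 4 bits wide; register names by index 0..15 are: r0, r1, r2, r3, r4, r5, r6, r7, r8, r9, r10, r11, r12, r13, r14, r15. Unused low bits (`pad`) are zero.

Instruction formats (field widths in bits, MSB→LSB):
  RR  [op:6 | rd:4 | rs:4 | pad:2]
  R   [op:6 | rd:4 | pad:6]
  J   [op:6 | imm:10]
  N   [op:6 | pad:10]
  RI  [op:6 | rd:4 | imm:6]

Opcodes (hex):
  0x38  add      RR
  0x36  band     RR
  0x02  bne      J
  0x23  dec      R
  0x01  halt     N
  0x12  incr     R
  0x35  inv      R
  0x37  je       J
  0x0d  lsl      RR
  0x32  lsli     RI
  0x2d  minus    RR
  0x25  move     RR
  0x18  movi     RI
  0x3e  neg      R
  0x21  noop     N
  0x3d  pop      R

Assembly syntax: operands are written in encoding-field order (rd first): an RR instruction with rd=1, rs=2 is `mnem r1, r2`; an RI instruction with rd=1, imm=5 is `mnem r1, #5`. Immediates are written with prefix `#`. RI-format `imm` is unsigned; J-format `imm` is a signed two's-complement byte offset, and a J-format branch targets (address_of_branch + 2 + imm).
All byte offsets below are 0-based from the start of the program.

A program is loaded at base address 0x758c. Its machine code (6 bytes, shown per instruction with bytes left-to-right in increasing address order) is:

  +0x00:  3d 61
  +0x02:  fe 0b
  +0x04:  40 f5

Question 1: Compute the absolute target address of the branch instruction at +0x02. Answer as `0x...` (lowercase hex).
0x758e

+0x02: fe 0b ⇒ word 0x0bfe (little)
  opcode bits[15:10]=0x2: bne/J
  imm: (w>>0)&0x3ff=0x3fe (s10→-2) → #-2
  target = base 0x758c + off 0x02 + 2 + imm -2 = 0x758e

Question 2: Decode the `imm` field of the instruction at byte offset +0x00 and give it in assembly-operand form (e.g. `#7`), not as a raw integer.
+0x00: 3d 61 ⇒ word 0x613d (little)
  opcode bits[15:10]=0x18: movi/RI
  [9:6] rd=4 = r4
  [5:0] imm=61 = #61

#61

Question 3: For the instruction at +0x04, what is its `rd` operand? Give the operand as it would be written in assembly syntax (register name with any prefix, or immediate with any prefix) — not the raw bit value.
@+04  little-endian(40 f5) = 0xf540
  top 6b → 0x3d → pop [R]
  rd@[9:6]=0x5 ⇒ r5

r5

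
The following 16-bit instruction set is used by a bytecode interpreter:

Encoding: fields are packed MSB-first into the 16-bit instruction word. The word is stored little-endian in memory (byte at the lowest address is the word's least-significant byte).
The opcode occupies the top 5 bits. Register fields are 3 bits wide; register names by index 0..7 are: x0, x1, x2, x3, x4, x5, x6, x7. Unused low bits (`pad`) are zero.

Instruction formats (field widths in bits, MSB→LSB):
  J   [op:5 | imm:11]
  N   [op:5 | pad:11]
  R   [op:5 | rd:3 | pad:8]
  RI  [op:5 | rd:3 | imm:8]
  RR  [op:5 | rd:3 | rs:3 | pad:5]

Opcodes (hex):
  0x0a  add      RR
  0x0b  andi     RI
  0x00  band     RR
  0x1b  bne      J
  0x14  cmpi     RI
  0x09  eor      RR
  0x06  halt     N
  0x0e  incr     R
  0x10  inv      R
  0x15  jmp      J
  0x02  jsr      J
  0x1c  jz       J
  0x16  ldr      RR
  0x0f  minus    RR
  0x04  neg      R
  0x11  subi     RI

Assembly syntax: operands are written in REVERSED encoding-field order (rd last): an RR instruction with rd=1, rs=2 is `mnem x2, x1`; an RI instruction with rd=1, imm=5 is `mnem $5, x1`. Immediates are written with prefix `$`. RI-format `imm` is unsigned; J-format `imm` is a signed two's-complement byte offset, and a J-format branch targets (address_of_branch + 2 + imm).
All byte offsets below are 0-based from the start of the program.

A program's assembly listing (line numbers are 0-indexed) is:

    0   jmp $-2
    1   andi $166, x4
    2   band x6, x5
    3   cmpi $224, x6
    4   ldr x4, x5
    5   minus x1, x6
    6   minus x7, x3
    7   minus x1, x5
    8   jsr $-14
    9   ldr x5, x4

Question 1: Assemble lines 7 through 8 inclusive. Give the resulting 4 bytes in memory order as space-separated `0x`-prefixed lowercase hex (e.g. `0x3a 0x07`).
0x20 0x7d 0xf2 0x17

line 7 (minus): pack op=0xf:5|rd=5:3|rs=1:3|pad=0:5 = 0x7d20; little→ 20 7d
line 8 (jsr): pack op=0x2:5|imm=-14:11 = 0x17f2; little→ f2 17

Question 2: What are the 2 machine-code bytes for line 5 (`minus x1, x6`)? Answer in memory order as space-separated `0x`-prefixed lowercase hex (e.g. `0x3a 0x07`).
line 5 (minus): pack op=0xf:5|rd=6:3|rs=1:3|pad=0:5 = 0x7e20; little→ 20 7e

0x20 0x7e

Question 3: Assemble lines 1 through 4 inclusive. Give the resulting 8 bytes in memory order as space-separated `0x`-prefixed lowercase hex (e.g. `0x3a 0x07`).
1. andi fields op=0xb:5|rd=4:3|imm=166:8 → word 5ca6h → a6 5c
2. band fields op=0x0:5|rd=5:3|rs=6:3|pad=0:5 → word 05c0h → c0 05
3. cmpi fields op=0x14:5|rd=6:3|imm=224:8 → word a6e0h → e0 a6
4. ldr fields op=0x16:5|rd=5:3|rs=4:3|pad=0:5 → word b580h → 80 b5

0xa6 0x5c 0xc0 0x05 0xe0 0xa6 0x80 0xb5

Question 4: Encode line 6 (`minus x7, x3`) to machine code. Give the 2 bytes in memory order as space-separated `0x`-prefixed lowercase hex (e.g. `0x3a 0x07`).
0xe0 0x7b

line 6 (minus): pack op=0xf:5|rd=3:3|rs=7:3|pad=0:5 = 0x7be0; little→ e0 7b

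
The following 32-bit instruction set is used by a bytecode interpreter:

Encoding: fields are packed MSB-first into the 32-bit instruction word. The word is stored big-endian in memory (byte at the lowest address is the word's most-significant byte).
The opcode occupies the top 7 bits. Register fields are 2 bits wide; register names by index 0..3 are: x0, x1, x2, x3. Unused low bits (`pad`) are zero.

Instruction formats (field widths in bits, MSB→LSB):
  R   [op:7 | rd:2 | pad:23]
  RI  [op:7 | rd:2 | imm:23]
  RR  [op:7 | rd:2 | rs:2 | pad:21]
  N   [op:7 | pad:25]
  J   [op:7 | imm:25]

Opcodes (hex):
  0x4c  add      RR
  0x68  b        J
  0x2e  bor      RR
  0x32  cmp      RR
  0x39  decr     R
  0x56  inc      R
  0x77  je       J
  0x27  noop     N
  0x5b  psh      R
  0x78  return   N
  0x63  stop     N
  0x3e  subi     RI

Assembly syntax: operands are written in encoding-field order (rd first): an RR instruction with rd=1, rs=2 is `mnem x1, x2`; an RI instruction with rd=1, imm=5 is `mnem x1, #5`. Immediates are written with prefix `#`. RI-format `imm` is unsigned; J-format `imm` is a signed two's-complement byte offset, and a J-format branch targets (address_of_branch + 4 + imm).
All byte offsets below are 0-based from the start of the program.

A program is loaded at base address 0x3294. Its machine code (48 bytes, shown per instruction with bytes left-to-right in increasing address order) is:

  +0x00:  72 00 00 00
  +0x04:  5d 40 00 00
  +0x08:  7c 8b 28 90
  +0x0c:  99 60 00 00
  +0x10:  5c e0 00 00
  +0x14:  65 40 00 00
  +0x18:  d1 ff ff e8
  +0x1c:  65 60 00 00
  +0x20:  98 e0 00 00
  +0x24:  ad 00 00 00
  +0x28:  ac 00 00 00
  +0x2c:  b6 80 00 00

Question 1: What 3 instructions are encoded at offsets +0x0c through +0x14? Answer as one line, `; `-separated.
add x2, x3; bor x1, x3; cmp x2, x2

@+0c  big-endian(99 60 00 00) = 0x99600000
  op=0x99600000>>25=0x4c ⇒ add (RR)
  rd: (w>>23)&0x3=0x2 → x2
  rs: (w>>21)&0x3=0x3 → x3
@+10  big-endian(5c e0 00 00) = 0x5ce00000
  op=0x5ce00000>>25=0x2e ⇒ bor (RR)
  rd: (w>>23)&0x3=0x1 → x1
  rs: (w>>21)&0x3=0x3 → x3
@+14  big-endian(65 40 00 00) = 0x65400000
  op=0x65400000>>25=0x32 ⇒ cmp (RR)
  rd: (w>>23)&0x3=0x2 → x2
  rs: (w>>21)&0x3=0x2 → x2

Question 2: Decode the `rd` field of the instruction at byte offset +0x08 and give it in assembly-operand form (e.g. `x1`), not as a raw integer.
@+08  big-endian(7c 8b 28 90) = 0x7c8b2890
  op=0x7c8b2890>>25=0x3e ⇒ subi (RI)
  rd@[24:23]=0x1 ⇒ x1
  imm@[22:0]=0xb2890 ⇒ #731280

x1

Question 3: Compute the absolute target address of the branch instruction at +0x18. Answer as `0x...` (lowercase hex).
0x3298

+0x18: d1 ff ff e8 ⇒ word 0xd1ffffe8 (big)
  top 7b → 0x68 → b [J]
  imm: (w>>0)&0x1ffffff=0x1ffffe8 (s25→-24) → #-24
  target = base 0x3294 + off 0x18 + 4 + imm -24 = 0x3298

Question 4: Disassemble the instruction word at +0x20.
@+20  big-endian(98 e0 00 00) = 0x98e00000
  opcode bits[31:25]=0x4c: add/RR
  rd@[24:23]=0x1 ⇒ x1
  rs@[22:21]=0x3 ⇒ x3

add x1, x3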